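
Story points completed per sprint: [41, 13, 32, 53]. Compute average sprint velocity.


Formula: Avg velocity = Total points / Number of sprints
Points: [41, 13, 32, 53]
Sum = 41 + 13 + 32 + 53 = 139
Avg velocity = 139 / 4 = 34.75 points/sprint

34.75 points/sprint


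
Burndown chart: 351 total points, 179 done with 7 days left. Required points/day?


Formula: Required rate = Remaining points / Days left
Remaining = 351 - 179 = 172 points
Required rate = 172 / 7 = 24.57 points/day

24.57 points/day


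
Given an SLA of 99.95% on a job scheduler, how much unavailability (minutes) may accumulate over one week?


Formula: allowed downtime = period * (100 - SLA) / 100
Period (week) = 10080 minutes
Unavailability fraction = (100 - 99.95) / 100
Allowed downtime = 10080 * (100 - 99.95) / 100
Allowed downtime = 5.04 minutes

5.04 minutes


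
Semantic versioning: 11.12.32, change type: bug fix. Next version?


Current: 11.12.32
Change category: 'bug fix' → patch bump
SemVer rule: patch bump → increment PATCH (MAJOR and MINOR unchanged)
New: 11.12.33

11.12.33


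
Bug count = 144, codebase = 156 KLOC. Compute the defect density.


Defect density = defects / KLOC
Defect density = 144 / 156
Defect density = 0.923 defects/KLOC

0.923 defects/KLOC


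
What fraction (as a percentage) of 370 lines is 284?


Coverage = covered / total * 100
Coverage = 284 / 370 * 100
Coverage = 76.76%

76.76%


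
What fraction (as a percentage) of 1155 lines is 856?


Coverage = covered / total * 100
Coverage = 856 / 1155 * 100
Coverage = 74.11%

74.11%


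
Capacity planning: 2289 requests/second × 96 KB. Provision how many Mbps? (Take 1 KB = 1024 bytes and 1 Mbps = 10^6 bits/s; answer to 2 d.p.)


Formula: Mbps = payload_bytes * RPS * 8 / 1e6
Payload per request = 96 KB = 96 * 1024 = 98304 bytes
Total bytes/sec = 98304 * 2289 = 225017856
Total bits/sec = 225017856 * 8 = 1800142848
Mbps = 1800142848 / 1e6 = 1800.14

1800.14 Mbps


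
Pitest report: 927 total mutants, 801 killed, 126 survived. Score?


Mutation score = killed / total * 100
Mutation score = 801 / 927 * 100
Mutation score = 86.41%

86.41%


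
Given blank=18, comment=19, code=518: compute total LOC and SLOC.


Total LOC = blank + comment + code
Total LOC = 18 + 19 + 518 = 555
SLOC (source only) = code = 518

Total LOC: 555, SLOC: 518


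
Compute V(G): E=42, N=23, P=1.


Formula: V(G) = E - N + 2P
V(G) = 42 - 23 + 2*1
V(G) = 19 + 2
V(G) = 21

21


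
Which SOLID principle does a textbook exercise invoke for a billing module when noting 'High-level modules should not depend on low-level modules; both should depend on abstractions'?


This describes the Dependency Inversion Principle (DIP)

Dependency Inversion Principle (DIP)


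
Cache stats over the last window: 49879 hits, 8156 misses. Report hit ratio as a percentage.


Formula: hit rate = hits / (hits + misses) * 100
hit rate = 49879 / (49879 + 8156) * 100
hit rate = 49879 / 58035 * 100
hit rate = 85.95%

85.95%


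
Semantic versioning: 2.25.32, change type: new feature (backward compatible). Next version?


Current: 2.25.32
Change category: 'new feature (backward compatible)' → minor bump
SemVer rule: minor bump → increment MINOR, reset PATCH to 0 (MAJOR unchanged)
New: 2.26.0

2.26.0


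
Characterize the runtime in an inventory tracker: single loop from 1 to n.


Reasoning: one pass through n items
Complexity: O(n)

O(n)


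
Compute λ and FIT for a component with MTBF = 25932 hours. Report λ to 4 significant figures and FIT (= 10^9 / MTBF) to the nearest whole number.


Formula: λ = 1 / MTBF; FIT = λ × 1e9 = 1e9 / MTBF
λ = 1 / 25932 ≈ 3.856e-05 failures/hour
FIT = 1e9 / 25932 ≈ 38562 failures per 1e9 hours (nearest whole number)

λ = 3.856e-05 /h, FIT = 38562


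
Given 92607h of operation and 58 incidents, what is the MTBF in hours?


Formula: MTBF = Total operating time / Number of failures
MTBF = 92607 / 58
MTBF = 1596.67 hours

1596.67 hours


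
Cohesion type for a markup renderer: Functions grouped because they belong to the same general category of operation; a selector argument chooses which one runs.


Reasoning: Grouped by category of activity, not by data or sequence
Type: Logical cohesion

Logical cohesion


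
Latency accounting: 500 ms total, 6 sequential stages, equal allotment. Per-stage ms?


Formula: per_stage = total_budget / stages
per_stage = 500 / 6
per_stage = 83.33 ms

83.33 ms


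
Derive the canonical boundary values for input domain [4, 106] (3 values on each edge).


Range: [4, 106]
Boundaries: just below min, min, min+1, max-1, max, just above max
Values: [3, 4, 5, 105, 106, 107]

[3, 4, 5, 105, 106, 107]


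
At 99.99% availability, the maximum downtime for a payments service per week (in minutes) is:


Formula: allowed downtime = period * (100 - SLA) / 100
Period (week) = 10080 minutes
Unavailability fraction = (100 - 99.99) / 100
Allowed downtime = 10080 * (100 - 99.99) / 100
Allowed downtime = 1.008 minutes

1.008 minutes


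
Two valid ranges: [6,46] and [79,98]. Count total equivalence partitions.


Valid ranges: [6,46] and [79,98]
Class 1: x < 6 — invalid
Class 2: 6 ≤ x ≤ 46 — valid
Class 3: 46 < x < 79 — invalid (gap between ranges)
Class 4: 79 ≤ x ≤ 98 — valid
Class 5: x > 98 — invalid
Total equivalence classes: 5

5 equivalence classes


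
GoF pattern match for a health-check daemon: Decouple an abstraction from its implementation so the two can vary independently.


This matches the Bridge pattern

Bridge


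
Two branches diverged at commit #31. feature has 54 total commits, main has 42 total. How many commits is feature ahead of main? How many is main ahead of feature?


Common ancestor: commit #31
feature commits after divergence: 54 - 31 = 23
main commits after divergence: 42 - 31 = 11
feature is 23 commits ahead of main
main is 11 commits ahead of feature

feature ahead: 23, main ahead: 11


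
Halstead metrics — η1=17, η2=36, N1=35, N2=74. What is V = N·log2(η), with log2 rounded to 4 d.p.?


Formula: V = N * log2(η), where N = N1 + N2 and η = η1 + η2
η = 17 + 36 = 53
N = 35 + 74 = 109
log2(53) ≈ 5.7279
V = 109 * 5.7279 = 624.34

624.34


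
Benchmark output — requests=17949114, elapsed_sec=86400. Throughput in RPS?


Formula: throughput = requests / seconds
throughput = 17949114 / 86400
throughput = 207.74 requests/second

207.74 requests/second


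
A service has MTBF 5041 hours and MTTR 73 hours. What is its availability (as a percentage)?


Availability = MTBF / (MTBF + MTTR)
Availability = 5041 / (5041 + 73)
Availability = 5041 / 5114
Availability = 98.5725%

98.5725%


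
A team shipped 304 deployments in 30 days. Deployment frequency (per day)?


Formula: deployments per day = releases / days
= 304 / 30
= 10.133 deploys/day
(equivalently, 70.93 deploys/week)

10.133 deploys/day


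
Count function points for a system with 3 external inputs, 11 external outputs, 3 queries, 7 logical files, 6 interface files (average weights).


UFP = EI*4 + EO*5 + EQ*4 + ILF*10 + EIF*7
UFP = 3*4 + 11*5 + 3*4 + 7*10 + 6*7
UFP = 12 + 55 + 12 + 70 + 42
UFP = 191

191


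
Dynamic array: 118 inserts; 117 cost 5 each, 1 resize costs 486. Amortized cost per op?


Formula: Amortized cost = Total cost / Operations
Total cost = (117 * 5) + (1 * 486)
Total cost = 585 + 486 = 1071
Amortized = 1071 / 118 = 9.0763

9.0763


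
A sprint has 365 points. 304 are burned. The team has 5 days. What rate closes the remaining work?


Formula: Required rate = Remaining points / Days left
Remaining = 365 - 304 = 61 points
Required rate = 61 / 5 = 12.2 points/day

12.2 points/day


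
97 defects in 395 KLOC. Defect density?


Defect density = defects / KLOC
Defect density = 97 / 395
Defect density = 0.246 defects/KLOC

0.246 defects/KLOC


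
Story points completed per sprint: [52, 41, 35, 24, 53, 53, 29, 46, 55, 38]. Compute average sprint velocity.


Formula: Avg velocity = Total points / Number of sprints
Points: [52, 41, 35, 24, 53, 53, 29, 46, 55, 38]
Sum = 52 + 41 + 35 + 24 + 53 + 53 + 29 + 46 + 55 + 38 = 426
Avg velocity = 426 / 10 = 42.6 points/sprint

42.6 points/sprint


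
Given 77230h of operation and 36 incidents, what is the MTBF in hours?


Formula: MTBF = Total operating time / Number of failures
MTBF = 77230 / 36
MTBF = 2145.28 hours

2145.28 hours


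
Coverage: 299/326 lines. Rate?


Coverage = covered / total * 100
Coverage = 299 / 326 * 100
Coverage = 91.72%

91.72%


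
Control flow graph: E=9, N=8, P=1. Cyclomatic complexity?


Formula: V(G) = E - N + 2P
V(G) = 9 - 8 + 2*1
V(G) = 1 + 2
V(G) = 3

3


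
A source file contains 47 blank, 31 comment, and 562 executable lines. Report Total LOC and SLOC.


Total LOC = blank + comment + code
Total LOC = 47 + 31 + 562 = 640
SLOC (source only) = code = 562

Total LOC: 640, SLOC: 562


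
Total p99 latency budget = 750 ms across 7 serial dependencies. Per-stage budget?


Formula: per_stage = total_budget / stages
per_stage = 750 / 7
per_stage = 107.14 ms

107.14 ms


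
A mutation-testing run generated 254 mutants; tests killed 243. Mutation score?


Mutation score = killed / total * 100
Mutation score = 243 / 254 * 100
Mutation score = 95.67%

95.67%


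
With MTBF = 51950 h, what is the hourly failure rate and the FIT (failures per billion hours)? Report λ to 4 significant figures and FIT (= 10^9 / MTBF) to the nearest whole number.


Formula: λ = 1 / MTBF; FIT = λ × 1e9 = 1e9 / MTBF
λ = 1 / 51950 ≈ 1.925e-05 failures/hour
FIT = 1e9 / 51950 ≈ 19249 failures per 1e9 hours (nearest whole number)

λ = 1.925e-05 /h, FIT = 19249


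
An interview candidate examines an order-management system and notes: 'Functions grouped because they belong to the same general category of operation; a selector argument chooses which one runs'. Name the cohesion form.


Reasoning: Grouped by category of activity, not by data or sequence
Type: Logical cohesion

Logical cohesion


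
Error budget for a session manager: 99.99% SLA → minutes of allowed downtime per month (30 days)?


Formula: allowed downtime = period * (100 - SLA) / 100
Period (month (30 days)) = 43200 minutes
Unavailability fraction = (100 - 99.99) / 100
Allowed downtime = 43200 * (100 - 99.99) / 100
Allowed downtime = 4.32 minutes

4.32 minutes


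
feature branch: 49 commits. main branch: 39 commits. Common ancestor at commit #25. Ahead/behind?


Common ancestor: commit #25
feature commits after divergence: 49 - 25 = 24
main commits after divergence: 39 - 25 = 14
feature is 24 commits ahead of main
main is 14 commits ahead of feature

feature ahead: 24, main ahead: 14


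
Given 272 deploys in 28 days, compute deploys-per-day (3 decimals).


Formula: deployments per day = releases / days
= 272 / 28
= 9.714 deploys/day
(equivalently, 68.0 deploys/week)

9.714 deploys/day


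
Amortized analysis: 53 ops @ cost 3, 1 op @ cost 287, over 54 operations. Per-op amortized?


Formula: Amortized cost = Total cost / Operations
Total cost = (53 * 3) + (1 * 287)
Total cost = 159 + 287 = 446
Amortized = 446 / 54 = 8.2593

8.2593


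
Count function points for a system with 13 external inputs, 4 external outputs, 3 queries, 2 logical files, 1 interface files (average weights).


UFP = EI*4 + EO*5 + EQ*4 + ILF*10 + EIF*7
UFP = 13*4 + 4*5 + 3*4 + 2*10 + 1*7
UFP = 52 + 20 + 12 + 20 + 7
UFP = 111

111


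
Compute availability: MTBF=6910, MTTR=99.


Availability = MTBF / (MTBF + MTTR)
Availability = 6910 / (6910 + 99)
Availability = 6910 / 7009
Availability = 98.5875%

98.5875%


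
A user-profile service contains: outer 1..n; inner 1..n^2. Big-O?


Reasoning: n times n^2
Complexity: O(n^3)

O(n^3)


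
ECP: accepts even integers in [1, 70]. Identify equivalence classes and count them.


Constraint: even integers in [1, 70]
Class 1: x < 1 — out-of-range invalid
Class 2: x in [1,70] but odd — wrong type invalid
Class 3: x in [1,70] and even — valid
Class 4: x > 70 — out-of-range invalid
Total equivalence classes: 4

4 equivalence classes


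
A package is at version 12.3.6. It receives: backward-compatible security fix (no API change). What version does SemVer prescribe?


Current: 12.3.6
Change category: 'backward-compatible security fix (no API change)' → patch bump
SemVer rule: patch bump → increment PATCH (MAJOR and MINOR unchanged)
New: 12.3.7

12.3.7


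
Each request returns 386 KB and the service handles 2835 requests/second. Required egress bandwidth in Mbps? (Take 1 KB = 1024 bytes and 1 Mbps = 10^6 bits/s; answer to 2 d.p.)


Formula: Mbps = payload_bytes * RPS * 8 / 1e6
Payload per request = 386 KB = 386 * 1024 = 395264 bytes
Total bytes/sec = 395264 * 2835 = 1120573440
Total bits/sec = 1120573440 * 8 = 8964587520
Mbps = 8964587520 / 1e6 = 8964.59

8964.59 Mbps


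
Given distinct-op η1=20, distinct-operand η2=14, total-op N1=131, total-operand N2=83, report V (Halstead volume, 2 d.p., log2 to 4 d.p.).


Formula: V = N * log2(η), where N = N1 + N2 and η = η1 + η2
η = 20 + 14 = 34
N = 131 + 83 = 214
log2(34) ≈ 5.0875
V = 214 * 5.0875 = 1088.73

1088.73


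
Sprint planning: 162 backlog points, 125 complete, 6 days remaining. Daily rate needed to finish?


Formula: Required rate = Remaining points / Days left
Remaining = 162 - 125 = 37 points
Required rate = 37 / 6 = 6.17 points/day

6.17 points/day


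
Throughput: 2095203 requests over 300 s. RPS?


Formula: throughput = requests / seconds
throughput = 2095203 / 300
throughput = 6984.01 requests/second

6984.01 requests/second


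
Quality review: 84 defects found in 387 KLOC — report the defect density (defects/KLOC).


Defect density = defects / KLOC
Defect density = 84 / 387
Defect density = 0.217 defects/KLOC

0.217 defects/KLOC


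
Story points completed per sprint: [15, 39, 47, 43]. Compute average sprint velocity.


Formula: Avg velocity = Total points / Number of sprints
Points: [15, 39, 47, 43]
Sum = 15 + 39 + 47 + 43 = 144
Avg velocity = 144 / 4 = 36.0 points/sprint

36.0 points/sprint


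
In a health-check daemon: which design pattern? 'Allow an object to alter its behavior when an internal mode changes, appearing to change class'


This matches the State pattern

State


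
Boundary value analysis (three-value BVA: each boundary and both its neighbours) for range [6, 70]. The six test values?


Range: [6, 70]
Boundaries: just below min, min, min+1, max-1, max, just above max
Values: [5, 6, 7, 69, 70, 71]

[5, 6, 7, 69, 70, 71]


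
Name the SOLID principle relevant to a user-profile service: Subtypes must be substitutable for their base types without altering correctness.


This describes the Liskov Substitution Principle (LSP)

Liskov Substitution Principle (LSP)


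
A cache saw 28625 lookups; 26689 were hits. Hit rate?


Formula: hit rate = hits / (hits + misses) * 100
hit rate = 26689 / (26689 + 1936) * 100
hit rate = 26689 / 28625 * 100
hit rate = 93.24%

93.24%


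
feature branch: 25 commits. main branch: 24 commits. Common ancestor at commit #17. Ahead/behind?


Common ancestor: commit #17
feature commits after divergence: 25 - 17 = 8
main commits after divergence: 24 - 17 = 7
feature is 8 commits ahead of main
main is 7 commits ahead of feature

feature ahead: 8, main ahead: 7


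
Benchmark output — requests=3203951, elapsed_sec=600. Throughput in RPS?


Formula: throughput = requests / seconds
throughput = 3203951 / 600
throughput = 5339.92 requests/second

5339.92 requests/second


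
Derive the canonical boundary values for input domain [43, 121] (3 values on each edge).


Range: [43, 121]
Boundaries: just below min, min, min+1, max-1, max, just above max
Values: [42, 43, 44, 120, 121, 122]

[42, 43, 44, 120, 121, 122]


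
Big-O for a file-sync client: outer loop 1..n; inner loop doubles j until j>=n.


Reasoning: linear outer times logarithmic inner
Complexity: O(n log n)

O(n log n)


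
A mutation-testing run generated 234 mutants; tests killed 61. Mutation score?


Mutation score = killed / total * 100
Mutation score = 61 / 234 * 100
Mutation score = 26.07%

26.07%


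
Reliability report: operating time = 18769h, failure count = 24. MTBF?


Formula: MTBF = Total operating time / Number of failures
MTBF = 18769 / 24
MTBF = 782.04 hours

782.04 hours


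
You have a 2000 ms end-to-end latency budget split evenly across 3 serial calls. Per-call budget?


Formula: per_stage = total_budget / stages
per_stage = 2000 / 3
per_stage = 666.67 ms

666.67 ms


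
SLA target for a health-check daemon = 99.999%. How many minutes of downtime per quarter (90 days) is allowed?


Formula: allowed downtime = period * (100 - SLA) / 100
Period (quarter (90 days)) = 129600 minutes
Unavailability fraction = (100 - 99.999) / 100
Allowed downtime = 129600 * (100 - 99.999) / 100
Allowed downtime = 1.296 minutes

1.296 minutes


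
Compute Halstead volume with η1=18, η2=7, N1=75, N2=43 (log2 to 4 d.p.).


Formula: V = N * log2(η), where N = N1 + N2 and η = η1 + η2
η = 18 + 7 = 25
N = 75 + 43 = 118
log2(25) ≈ 4.6439
V = 118 * 4.6439 = 547.98

547.98


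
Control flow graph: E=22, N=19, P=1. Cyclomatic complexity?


Formula: V(G) = E - N + 2P
V(G) = 22 - 19 + 2*1
V(G) = 3 + 2
V(G) = 5

5


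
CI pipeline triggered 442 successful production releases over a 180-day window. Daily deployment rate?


Formula: deployments per day = releases / days
= 442 / 180
= 2.456 deploys/day
(equivalently, 17.19 deploys/week)

2.456 deploys/day


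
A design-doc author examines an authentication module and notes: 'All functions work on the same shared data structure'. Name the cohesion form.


Reasoning: Functions share data
Type: Communicational cohesion

Communicational cohesion


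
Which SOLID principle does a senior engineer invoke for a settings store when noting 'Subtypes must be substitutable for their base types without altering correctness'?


This describes the Liskov Substitution Principle (LSP)

Liskov Substitution Principle (LSP)


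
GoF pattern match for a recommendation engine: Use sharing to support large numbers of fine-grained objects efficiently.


This matches the Flyweight pattern

Flyweight


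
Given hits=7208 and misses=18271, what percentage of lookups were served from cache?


Formula: hit rate = hits / (hits + misses) * 100
hit rate = 7208 / (7208 + 18271) * 100
hit rate = 7208 / 25479 * 100
hit rate = 28.29%

28.29%


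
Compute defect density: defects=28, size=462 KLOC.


Defect density = defects / KLOC
Defect density = 28 / 462
Defect density = 0.061 defects/KLOC

0.061 defects/KLOC


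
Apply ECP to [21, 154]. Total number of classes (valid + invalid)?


Valid range: [21, 154]
Class 1: x < 21 — invalid
Class 2: 21 ≤ x ≤ 154 — valid
Class 3: x > 154 — invalid
Total equivalence classes: 3

3 equivalence classes


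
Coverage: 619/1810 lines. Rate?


Coverage = covered / total * 100
Coverage = 619 / 1810 * 100
Coverage = 34.2%

34.2%


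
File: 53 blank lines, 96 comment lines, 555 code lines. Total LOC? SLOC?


Total LOC = blank + comment + code
Total LOC = 53 + 96 + 555 = 704
SLOC (source only) = code = 555

Total LOC: 704, SLOC: 555


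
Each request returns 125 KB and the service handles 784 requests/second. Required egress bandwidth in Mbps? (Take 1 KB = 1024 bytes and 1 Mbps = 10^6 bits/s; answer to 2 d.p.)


Formula: Mbps = payload_bytes * RPS * 8 / 1e6
Payload per request = 125 KB = 125 * 1024 = 128000 bytes
Total bytes/sec = 128000 * 784 = 100352000
Total bits/sec = 100352000 * 8 = 802816000
Mbps = 802816000 / 1e6 = 802.82

802.82 Mbps


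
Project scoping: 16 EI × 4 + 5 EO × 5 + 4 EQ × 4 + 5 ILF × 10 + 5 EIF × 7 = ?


UFP = EI*4 + EO*5 + EQ*4 + ILF*10 + EIF*7
UFP = 16*4 + 5*5 + 4*4 + 5*10 + 5*7
UFP = 64 + 25 + 16 + 50 + 35
UFP = 190

190


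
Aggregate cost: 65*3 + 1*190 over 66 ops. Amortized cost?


Formula: Amortized cost = Total cost / Operations
Total cost = (65 * 3) + (1 * 190)
Total cost = 195 + 190 = 385
Amortized = 385 / 66 = 5.8333

5.8333


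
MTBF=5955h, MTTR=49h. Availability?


Availability = MTBF / (MTBF + MTTR)
Availability = 5955 / (5955 + 49)
Availability = 5955 / 6004
Availability = 99.1839%

99.1839%


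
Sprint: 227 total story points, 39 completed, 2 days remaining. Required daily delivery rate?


Formula: Required rate = Remaining points / Days left
Remaining = 227 - 39 = 188 points
Required rate = 188 / 2 = 94.0 points/day

94.0 points/day


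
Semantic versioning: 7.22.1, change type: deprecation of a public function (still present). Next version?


Current: 7.22.1
Change category: 'deprecation of a public function (still present)' → minor bump
SemVer rule: minor bump → increment MINOR, reset PATCH to 0 (MAJOR unchanged)
New: 7.23.0

7.23.0


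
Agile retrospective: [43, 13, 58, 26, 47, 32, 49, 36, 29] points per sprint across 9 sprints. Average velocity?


Formula: Avg velocity = Total points / Number of sprints
Points: [43, 13, 58, 26, 47, 32, 49, 36, 29]
Sum = 43 + 13 + 58 + 26 + 47 + 32 + 49 + 36 + 29 = 333
Avg velocity = 333 / 9 = 37.0 points/sprint

37.0 points/sprint


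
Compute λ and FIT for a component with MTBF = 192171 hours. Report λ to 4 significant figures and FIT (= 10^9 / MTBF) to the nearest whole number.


Formula: λ = 1 / MTBF; FIT = λ × 1e9 = 1e9 / MTBF
λ = 1 / 192171 ≈ 5.204e-06 failures/hour
FIT = 1e9 / 192171 ≈ 5204 failures per 1e9 hours (nearest whole number)

λ = 5.204e-06 /h, FIT = 5204


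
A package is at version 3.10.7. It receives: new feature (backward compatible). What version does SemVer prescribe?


Current: 3.10.7
Change category: 'new feature (backward compatible)' → minor bump
SemVer rule: minor bump → increment MINOR, reset PATCH to 0 (MAJOR unchanged)
New: 3.11.0

3.11.0


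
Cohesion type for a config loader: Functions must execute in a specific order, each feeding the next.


Reasoning: Output of one is input to next
Type: Sequential cohesion

Sequential cohesion


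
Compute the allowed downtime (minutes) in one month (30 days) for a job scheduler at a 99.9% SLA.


Formula: allowed downtime = period * (100 - SLA) / 100
Period (month (30 days)) = 43200 minutes
Unavailability fraction = (100 - 99.9) / 100
Allowed downtime = 43200 * (100 - 99.9) / 100
Allowed downtime = 43.2 minutes

43.2 minutes


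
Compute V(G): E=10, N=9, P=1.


Formula: V(G) = E - N + 2P
V(G) = 10 - 9 + 2*1
V(G) = 1 + 2
V(G) = 3

3


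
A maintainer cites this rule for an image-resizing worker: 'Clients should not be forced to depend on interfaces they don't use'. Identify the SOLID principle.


This describes the Interface Segregation Principle (ISP)

Interface Segregation Principle (ISP)


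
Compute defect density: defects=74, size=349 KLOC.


Defect density = defects / KLOC
Defect density = 74 / 349
Defect density = 0.212 defects/KLOC

0.212 defects/KLOC


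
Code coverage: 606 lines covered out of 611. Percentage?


Coverage = covered / total * 100
Coverage = 606 / 611 * 100
Coverage = 99.18%

99.18%


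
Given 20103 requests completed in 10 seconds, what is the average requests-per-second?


Formula: throughput = requests / seconds
throughput = 20103 / 10
throughput = 2010.3 requests/second

2010.3 requests/second


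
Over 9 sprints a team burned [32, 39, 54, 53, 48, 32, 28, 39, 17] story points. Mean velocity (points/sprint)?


Formula: Avg velocity = Total points / Number of sprints
Points: [32, 39, 54, 53, 48, 32, 28, 39, 17]
Sum = 32 + 39 + 54 + 53 + 48 + 32 + 28 + 39 + 17 = 342
Avg velocity = 342 / 9 = 38.0 points/sprint

38.0 points/sprint


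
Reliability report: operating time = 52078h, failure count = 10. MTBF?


Formula: MTBF = Total operating time / Number of failures
MTBF = 52078 / 10
MTBF = 5207.8 hours

5207.8 hours


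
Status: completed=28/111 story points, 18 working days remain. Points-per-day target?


Formula: Required rate = Remaining points / Days left
Remaining = 111 - 28 = 83 points
Required rate = 83 / 18 = 4.61 points/day

4.61 points/day


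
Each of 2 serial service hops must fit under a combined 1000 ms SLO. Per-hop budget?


Formula: per_stage = total_budget / stages
per_stage = 1000 / 2
per_stage = 500.0 ms

500.0 ms


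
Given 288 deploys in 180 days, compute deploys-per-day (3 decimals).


Formula: deployments per day = releases / days
= 288 / 180
= 1.6 deploys/day
(equivalently, 11.2 deploys/week)

1.6 deploys/day


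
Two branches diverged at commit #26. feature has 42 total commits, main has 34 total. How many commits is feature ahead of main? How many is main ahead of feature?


Common ancestor: commit #26
feature commits after divergence: 42 - 26 = 16
main commits after divergence: 34 - 26 = 8
feature is 16 commits ahead of main
main is 8 commits ahead of feature

feature ahead: 16, main ahead: 8


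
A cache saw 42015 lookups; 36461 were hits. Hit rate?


Formula: hit rate = hits / (hits + misses) * 100
hit rate = 36461 / (36461 + 5554) * 100
hit rate = 36461 / 42015 * 100
hit rate = 86.78%

86.78%


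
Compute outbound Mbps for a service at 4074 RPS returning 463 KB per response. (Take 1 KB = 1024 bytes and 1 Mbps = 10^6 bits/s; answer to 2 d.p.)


Formula: Mbps = payload_bytes * RPS * 8 / 1e6
Payload per request = 463 KB = 463 * 1024 = 474112 bytes
Total bytes/sec = 474112 * 4074 = 1931532288
Total bits/sec = 1931532288 * 8 = 15452258304
Mbps = 15452258304 / 1e6 = 15452.26

15452.26 Mbps


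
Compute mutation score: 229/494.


Mutation score = killed / total * 100
Mutation score = 229 / 494 * 100
Mutation score = 46.36%

46.36%


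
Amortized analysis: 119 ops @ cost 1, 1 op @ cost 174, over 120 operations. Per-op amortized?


Formula: Amortized cost = Total cost / Operations
Total cost = (119 * 1) + (1 * 174)
Total cost = 119 + 174 = 293
Amortized = 293 / 120 = 2.4417

2.4417


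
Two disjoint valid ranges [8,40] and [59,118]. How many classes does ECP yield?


Valid ranges: [8,40] and [59,118]
Class 1: x < 8 — invalid
Class 2: 8 ≤ x ≤ 40 — valid
Class 3: 40 < x < 59 — invalid (gap between ranges)
Class 4: 59 ≤ x ≤ 118 — valid
Class 5: x > 118 — invalid
Total equivalence classes: 5

5 equivalence classes


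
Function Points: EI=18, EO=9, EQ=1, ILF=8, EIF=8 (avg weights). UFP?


UFP = EI*4 + EO*5 + EQ*4 + ILF*10 + EIF*7
UFP = 18*4 + 9*5 + 1*4 + 8*10 + 8*7
UFP = 72 + 45 + 4 + 80 + 56
UFP = 257

257


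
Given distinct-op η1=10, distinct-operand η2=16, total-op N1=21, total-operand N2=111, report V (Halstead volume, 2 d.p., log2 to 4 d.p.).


Formula: V = N * log2(η), where N = N1 + N2 and η = η1 + η2
η = 10 + 16 = 26
N = 21 + 111 = 132
log2(26) ≈ 4.7004
V = 132 * 4.7004 = 620.45

620.45


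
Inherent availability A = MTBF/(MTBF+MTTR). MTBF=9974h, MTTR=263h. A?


Availability = MTBF / (MTBF + MTTR)
Availability = 9974 / (9974 + 263)
Availability = 9974 / 10237
Availability = 97.4309%

97.4309%


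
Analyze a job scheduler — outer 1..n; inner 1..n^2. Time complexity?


Reasoning: n times n^2
Complexity: O(n^3)

O(n^3)


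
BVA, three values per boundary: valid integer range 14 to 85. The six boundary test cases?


Range: [14, 85]
Boundaries: just below min, min, min+1, max-1, max, just above max
Values: [13, 14, 15, 84, 85, 86]

[13, 14, 15, 84, 85, 86]


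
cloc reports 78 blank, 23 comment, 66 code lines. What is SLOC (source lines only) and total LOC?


Total LOC = blank + comment + code
Total LOC = 78 + 23 + 66 = 167
SLOC (source only) = code = 66

Total LOC: 167, SLOC: 66


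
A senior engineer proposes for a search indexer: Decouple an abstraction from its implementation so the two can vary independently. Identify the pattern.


This matches the Bridge pattern

Bridge


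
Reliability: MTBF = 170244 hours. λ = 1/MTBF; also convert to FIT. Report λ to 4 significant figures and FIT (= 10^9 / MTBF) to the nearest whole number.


Formula: λ = 1 / MTBF; FIT = λ × 1e9 = 1e9 / MTBF
λ = 1 / 170244 ≈ 5.874e-06 failures/hour
FIT = 1e9 / 170244 ≈ 5874 failures per 1e9 hours (nearest whole number)

λ = 5.874e-06 /h, FIT = 5874


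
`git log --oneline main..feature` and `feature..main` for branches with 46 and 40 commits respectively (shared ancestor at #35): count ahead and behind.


Common ancestor: commit #35
feature commits after divergence: 46 - 35 = 11
main commits after divergence: 40 - 35 = 5
feature is 11 commits ahead of main
main is 5 commits ahead of feature

feature ahead: 11, main ahead: 5


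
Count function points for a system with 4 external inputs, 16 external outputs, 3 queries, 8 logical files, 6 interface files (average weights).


UFP = EI*4 + EO*5 + EQ*4 + ILF*10 + EIF*7
UFP = 4*4 + 16*5 + 3*4 + 8*10 + 6*7
UFP = 16 + 80 + 12 + 80 + 42
UFP = 230

230


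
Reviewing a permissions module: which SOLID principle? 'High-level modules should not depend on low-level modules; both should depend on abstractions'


This describes the Dependency Inversion Principle (DIP)

Dependency Inversion Principle (DIP)


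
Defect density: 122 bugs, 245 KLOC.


Defect density = defects / KLOC
Defect density = 122 / 245
Defect density = 0.498 defects/KLOC

0.498 defects/KLOC


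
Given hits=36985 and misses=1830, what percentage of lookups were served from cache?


Formula: hit rate = hits / (hits + misses) * 100
hit rate = 36985 / (36985 + 1830) * 100
hit rate = 36985 / 38815 * 100
hit rate = 95.29%

95.29%


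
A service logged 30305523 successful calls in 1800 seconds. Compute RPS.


Formula: throughput = requests / seconds
throughput = 30305523 / 1800
throughput = 16836.4 requests/second

16836.4 requests/second


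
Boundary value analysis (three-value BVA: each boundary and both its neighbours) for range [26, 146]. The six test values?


Range: [26, 146]
Boundaries: just below min, min, min+1, max-1, max, just above max
Values: [25, 26, 27, 145, 146, 147]

[25, 26, 27, 145, 146, 147]


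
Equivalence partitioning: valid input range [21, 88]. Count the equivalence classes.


Valid range: [21, 88]
Class 1: x < 21 — invalid
Class 2: 21 ≤ x ≤ 88 — valid
Class 3: x > 88 — invalid
Total equivalence classes: 3

3 equivalence classes


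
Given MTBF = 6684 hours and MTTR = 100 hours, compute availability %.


Availability = MTBF / (MTBF + MTTR)
Availability = 6684 / (6684 + 100)
Availability = 6684 / 6784
Availability = 98.5259%

98.5259%


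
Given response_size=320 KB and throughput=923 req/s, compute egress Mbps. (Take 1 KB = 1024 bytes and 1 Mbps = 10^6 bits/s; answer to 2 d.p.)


Formula: Mbps = payload_bytes * RPS * 8 / 1e6
Payload per request = 320 KB = 320 * 1024 = 327680 bytes
Total bytes/sec = 327680 * 923 = 302448640
Total bits/sec = 302448640 * 8 = 2419589120
Mbps = 2419589120 / 1e6 = 2419.59

2419.59 Mbps


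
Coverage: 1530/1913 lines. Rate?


Coverage = covered / total * 100
Coverage = 1530 / 1913 * 100
Coverage = 79.98%

79.98%


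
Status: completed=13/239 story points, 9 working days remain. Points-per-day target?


Formula: Required rate = Remaining points / Days left
Remaining = 239 - 13 = 226 points
Required rate = 226 / 9 = 25.11 points/day

25.11 points/day


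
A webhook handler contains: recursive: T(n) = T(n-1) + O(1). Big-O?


Reasoning: linear recursion with constant work per frame
Complexity: O(n)

O(n)


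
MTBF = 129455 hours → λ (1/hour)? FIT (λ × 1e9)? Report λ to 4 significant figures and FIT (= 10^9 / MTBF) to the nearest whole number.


Formula: λ = 1 / MTBF; FIT = λ × 1e9 = 1e9 / MTBF
λ = 1 / 129455 ≈ 7.725e-06 failures/hour
FIT = 1e9 / 129455 ≈ 7725 failures per 1e9 hours (nearest whole number)

λ = 7.725e-06 /h, FIT = 7725


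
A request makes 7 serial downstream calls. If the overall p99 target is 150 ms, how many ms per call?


Formula: per_stage = total_budget / stages
per_stage = 150 / 7
per_stage = 21.43 ms

21.43 ms


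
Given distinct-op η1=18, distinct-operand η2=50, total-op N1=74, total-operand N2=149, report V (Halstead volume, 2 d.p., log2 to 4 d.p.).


Formula: V = N * log2(η), where N = N1 + N2 and η = η1 + η2
η = 18 + 50 = 68
N = 74 + 149 = 223
log2(68) ≈ 6.0875
V = 223 * 6.0875 = 1357.51

1357.51


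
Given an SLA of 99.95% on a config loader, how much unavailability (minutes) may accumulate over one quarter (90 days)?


Formula: allowed downtime = period * (100 - SLA) / 100
Period (quarter (90 days)) = 129600 minutes
Unavailability fraction = (100 - 99.95) / 100
Allowed downtime = 129600 * (100 - 99.95) / 100
Allowed downtime = 64.8 minutes

64.8 minutes


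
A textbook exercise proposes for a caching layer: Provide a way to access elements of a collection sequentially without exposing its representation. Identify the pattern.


This matches the Iterator pattern

Iterator


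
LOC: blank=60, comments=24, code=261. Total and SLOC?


Total LOC = blank + comment + code
Total LOC = 60 + 24 + 261 = 345
SLOC (source only) = code = 261

Total LOC: 345, SLOC: 261


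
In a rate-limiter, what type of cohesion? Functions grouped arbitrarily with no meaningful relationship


Reasoning: Worst: random grouping
Type: Coincidental cohesion

Coincidental cohesion


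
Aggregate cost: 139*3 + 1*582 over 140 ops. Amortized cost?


Formula: Amortized cost = Total cost / Operations
Total cost = (139 * 3) + (1 * 582)
Total cost = 417 + 582 = 999
Amortized = 999 / 140 = 7.1357

7.1357


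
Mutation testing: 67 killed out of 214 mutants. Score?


Mutation score = killed / total * 100
Mutation score = 67 / 214 * 100
Mutation score = 31.31%

31.31%


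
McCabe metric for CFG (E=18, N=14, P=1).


Formula: V(G) = E - N + 2P
V(G) = 18 - 14 + 2*1
V(G) = 4 + 2
V(G) = 6

6


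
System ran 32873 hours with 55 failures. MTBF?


Formula: MTBF = Total operating time / Number of failures
MTBF = 32873 / 55
MTBF = 597.69 hours

597.69 hours


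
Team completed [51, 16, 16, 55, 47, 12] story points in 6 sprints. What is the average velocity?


Formula: Avg velocity = Total points / Number of sprints
Points: [51, 16, 16, 55, 47, 12]
Sum = 51 + 16 + 16 + 55 + 47 + 12 = 197
Avg velocity = 197 / 6 = 32.83 points/sprint

32.83 points/sprint


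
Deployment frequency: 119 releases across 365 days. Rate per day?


Formula: deployments per day = releases / days
= 119 / 365
= 0.326 deploys/day
(equivalently, 2.28 deploys/week)

0.326 deploys/day


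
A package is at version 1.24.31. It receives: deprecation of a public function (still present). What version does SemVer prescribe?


Current: 1.24.31
Change category: 'deprecation of a public function (still present)' → minor bump
SemVer rule: minor bump → increment MINOR, reset PATCH to 0 (MAJOR unchanged)
New: 1.25.0

1.25.0


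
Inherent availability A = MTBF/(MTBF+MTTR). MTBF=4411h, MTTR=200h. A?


Availability = MTBF / (MTBF + MTTR)
Availability = 4411 / (4411 + 200)
Availability = 4411 / 4611
Availability = 95.6625%

95.6625%


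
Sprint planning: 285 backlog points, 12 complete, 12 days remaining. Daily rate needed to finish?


Formula: Required rate = Remaining points / Days left
Remaining = 285 - 12 = 273 points
Required rate = 273 / 12 = 22.75 points/day

22.75 points/day


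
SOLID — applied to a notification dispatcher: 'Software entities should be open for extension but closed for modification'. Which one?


This describes the Open/Closed Principle (OCP)

Open/Closed Principle (OCP)


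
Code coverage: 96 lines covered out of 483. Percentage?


Coverage = covered / total * 100
Coverage = 96 / 483 * 100
Coverage = 19.88%

19.88%


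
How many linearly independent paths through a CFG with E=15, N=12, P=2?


Formula: V(G) = E - N + 2P
V(G) = 15 - 12 + 2*2
V(G) = 3 + 4
V(G) = 7

7


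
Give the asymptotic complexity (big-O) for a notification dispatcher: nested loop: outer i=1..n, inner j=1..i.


Reasoning: triangle: n(n+1)/2 ~ n^2/2
Complexity: O(n^2)

O(n^2)


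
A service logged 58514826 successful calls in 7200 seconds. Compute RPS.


Formula: throughput = requests / seconds
throughput = 58514826 / 7200
throughput = 8127.06 requests/second

8127.06 requests/second


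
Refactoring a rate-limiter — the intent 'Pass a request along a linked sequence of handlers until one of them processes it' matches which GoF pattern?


This matches the Chain of Responsibility pattern

Chain of Responsibility


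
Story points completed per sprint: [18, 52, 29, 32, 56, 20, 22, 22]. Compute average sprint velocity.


Formula: Avg velocity = Total points / Number of sprints
Points: [18, 52, 29, 32, 56, 20, 22, 22]
Sum = 18 + 52 + 29 + 32 + 56 + 20 + 22 + 22 = 251
Avg velocity = 251 / 8 = 31.38 points/sprint

31.38 points/sprint


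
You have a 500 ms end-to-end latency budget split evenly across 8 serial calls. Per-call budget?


Formula: per_stage = total_budget / stages
per_stage = 500 / 8
per_stage = 62.5 ms

62.5 ms


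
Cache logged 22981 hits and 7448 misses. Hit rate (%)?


Formula: hit rate = hits / (hits + misses) * 100
hit rate = 22981 / (22981 + 7448) * 100
hit rate = 22981 / 30429 * 100
hit rate = 75.52%

75.52%


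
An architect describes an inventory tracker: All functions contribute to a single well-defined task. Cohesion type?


Reasoning: Best: single purpose
Type: Functional cohesion

Functional cohesion


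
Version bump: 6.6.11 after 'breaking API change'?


Current: 6.6.11
Change category: 'breaking API change' → major bump
SemVer rule: major bump → increment MAJOR, reset MINOR and PATCH to 0
New: 7.0.0

7.0.0


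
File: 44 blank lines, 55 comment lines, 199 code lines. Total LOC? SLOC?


Total LOC = blank + comment + code
Total LOC = 44 + 55 + 199 = 298
SLOC (source only) = code = 199

Total LOC: 298, SLOC: 199


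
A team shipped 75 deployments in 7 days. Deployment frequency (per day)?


Formula: deployments per day = releases / days
= 75 / 7
= 10.714 deploys/day
(equivalently, 75.0 deploys/week)

10.714 deploys/day


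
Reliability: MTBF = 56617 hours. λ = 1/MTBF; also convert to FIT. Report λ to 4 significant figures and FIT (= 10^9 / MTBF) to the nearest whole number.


Formula: λ = 1 / MTBF; FIT = λ × 1e9 = 1e9 / MTBF
λ = 1 / 56617 ≈ 1.766e-05 failures/hour
FIT = 1e9 / 56617 ≈ 17663 failures per 1e9 hours (nearest whole number)

λ = 1.766e-05 /h, FIT = 17663


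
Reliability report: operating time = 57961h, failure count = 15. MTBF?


Formula: MTBF = Total operating time / Number of failures
MTBF = 57961 / 15
MTBF = 3864.07 hours

3864.07 hours


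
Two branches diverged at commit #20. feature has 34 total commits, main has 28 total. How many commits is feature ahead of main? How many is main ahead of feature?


Common ancestor: commit #20
feature commits after divergence: 34 - 20 = 14
main commits after divergence: 28 - 20 = 8
feature is 14 commits ahead of main
main is 8 commits ahead of feature

feature ahead: 14, main ahead: 8


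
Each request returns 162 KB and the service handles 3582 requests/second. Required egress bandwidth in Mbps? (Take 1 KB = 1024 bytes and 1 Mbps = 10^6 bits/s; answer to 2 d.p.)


Formula: Mbps = payload_bytes * RPS * 8 / 1e6
Payload per request = 162 KB = 162 * 1024 = 165888 bytes
Total bytes/sec = 165888 * 3582 = 594210816
Total bits/sec = 594210816 * 8 = 4753686528
Mbps = 4753686528 / 1e6 = 4753.69

4753.69 Mbps


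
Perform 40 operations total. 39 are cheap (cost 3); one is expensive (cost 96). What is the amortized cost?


Formula: Amortized cost = Total cost / Operations
Total cost = (39 * 3) + (1 * 96)
Total cost = 117 + 96 = 213
Amortized = 213 / 40 = 5.325

5.325
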